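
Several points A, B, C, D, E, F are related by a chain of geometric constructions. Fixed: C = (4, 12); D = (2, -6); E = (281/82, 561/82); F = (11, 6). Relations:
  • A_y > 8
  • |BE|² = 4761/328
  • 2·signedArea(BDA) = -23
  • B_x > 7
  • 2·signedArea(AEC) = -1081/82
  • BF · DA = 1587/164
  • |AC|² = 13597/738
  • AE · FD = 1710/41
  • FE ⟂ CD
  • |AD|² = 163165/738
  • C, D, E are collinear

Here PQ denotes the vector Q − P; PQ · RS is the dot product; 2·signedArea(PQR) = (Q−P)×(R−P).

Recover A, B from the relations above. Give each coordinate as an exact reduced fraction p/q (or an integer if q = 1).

A = (1511/246, 679/82)
B = (1183/164, 1053/164)

1. A_x = 1511/246  [AE · FD = 1710/41 ∩ 2·signedArea(AEC) = -1081/82]
2. A_y = 679/82  [AE · FD = 1710/41 ∩ 2·signedArea(AEC) = -1081/82]
   → A = (1511/246, 679/82)
3. B_x = 1183/164  [2·signedArea(BDA) = -23 ∩ BF · DA = 1587/164]
4. B_y = 1053/164  [2·signedArea(BDA) = -23 ∩ BF · DA = 1587/164]
   → B = (1183/164, 1053/164)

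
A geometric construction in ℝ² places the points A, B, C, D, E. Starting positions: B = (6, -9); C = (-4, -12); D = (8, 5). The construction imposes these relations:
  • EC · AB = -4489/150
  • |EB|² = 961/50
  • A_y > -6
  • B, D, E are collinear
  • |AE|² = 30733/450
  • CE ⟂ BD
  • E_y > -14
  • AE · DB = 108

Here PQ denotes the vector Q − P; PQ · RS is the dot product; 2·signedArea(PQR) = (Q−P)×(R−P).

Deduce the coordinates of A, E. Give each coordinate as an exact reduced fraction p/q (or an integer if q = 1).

A = (10/3, -16/3)
E = (269/50, -667/50)

1. E_x = 269/50  [B, D, E are collinear ∩ CE ⟂ BD]
2. E_y = -667/50  [B, D, E are collinear ∩ CE ⟂ BD]
   → E = (269/50, -667/50)
3. A_x = 10/3  [AE · DB = 108 ∩ EC · AB = -4489/150]
4. A_y = -16/3  [AE · DB = 108 ∩ EC · AB = -4489/150]
   → A = (10/3, -16/3)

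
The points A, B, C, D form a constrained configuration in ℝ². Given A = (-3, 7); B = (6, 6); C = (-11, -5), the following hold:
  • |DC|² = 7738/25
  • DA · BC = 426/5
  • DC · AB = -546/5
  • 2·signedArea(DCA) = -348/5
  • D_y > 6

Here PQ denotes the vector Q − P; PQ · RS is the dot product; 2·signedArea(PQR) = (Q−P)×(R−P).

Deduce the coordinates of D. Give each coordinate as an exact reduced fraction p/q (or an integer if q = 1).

1. D_x = 12/5  [DA · BC = 426/5 ∩ 2·signedArea(DCA) = -348/5]
2. D_y = 32/5  [DA · BC = 426/5 ∩ 2·signedArea(DCA) = -348/5]
   → D = (12/5, 32/5)

D = (12/5, 32/5)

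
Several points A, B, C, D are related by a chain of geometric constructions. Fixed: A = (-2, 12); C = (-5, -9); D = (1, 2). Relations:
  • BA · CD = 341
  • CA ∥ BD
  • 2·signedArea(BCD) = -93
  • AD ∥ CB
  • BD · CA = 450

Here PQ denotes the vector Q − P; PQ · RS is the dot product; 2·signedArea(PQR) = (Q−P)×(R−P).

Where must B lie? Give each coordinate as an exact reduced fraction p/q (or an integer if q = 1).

1. B_x = -2  [CA ∥ BD ∩ AD ∥ CB]
2. B_y = -19  [CA ∥ BD ∩ AD ∥ CB]
   → B = (-2, -19)

B = (-2, -19)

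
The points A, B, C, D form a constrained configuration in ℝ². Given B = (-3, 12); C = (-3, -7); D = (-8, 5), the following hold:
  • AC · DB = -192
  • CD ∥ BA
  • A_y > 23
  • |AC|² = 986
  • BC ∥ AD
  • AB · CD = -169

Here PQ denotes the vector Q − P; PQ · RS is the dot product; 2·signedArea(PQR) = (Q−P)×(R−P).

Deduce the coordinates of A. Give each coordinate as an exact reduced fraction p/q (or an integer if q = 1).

A = (-8, 24)

1. A_x = -8  [BC ∥ AD ∩ CD ∥ BA]
2. A_y = 24  [BC ∥ AD ∩ CD ∥ BA]
   → A = (-8, 24)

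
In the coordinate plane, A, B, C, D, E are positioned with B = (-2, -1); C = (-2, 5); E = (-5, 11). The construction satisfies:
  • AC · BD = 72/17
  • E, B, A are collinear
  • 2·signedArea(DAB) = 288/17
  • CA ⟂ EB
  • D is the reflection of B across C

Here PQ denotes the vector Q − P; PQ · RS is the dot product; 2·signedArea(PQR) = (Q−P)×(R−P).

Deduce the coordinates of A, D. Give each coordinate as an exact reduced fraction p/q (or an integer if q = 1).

A = (-58/17, 79/17)
D = (-2, 11)

1. A_x = -58/17  [E, B, A are collinear ∩ CA ⟂ EB]
2. A_y = 79/17  [E, B, A are collinear ∩ CA ⟂ EB]
   → A = (-58/17, 79/17)
3. D_x = -2  [D is the reflection of B across C]
4. D_y = 11  [D is the reflection of B across C]
   → D = (-2, 11)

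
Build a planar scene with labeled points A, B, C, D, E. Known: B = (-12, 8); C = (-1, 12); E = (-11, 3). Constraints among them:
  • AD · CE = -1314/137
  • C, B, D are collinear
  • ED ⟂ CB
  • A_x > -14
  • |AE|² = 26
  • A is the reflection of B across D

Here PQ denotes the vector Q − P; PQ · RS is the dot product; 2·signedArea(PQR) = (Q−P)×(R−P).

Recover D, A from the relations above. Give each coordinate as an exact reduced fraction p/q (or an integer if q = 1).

1. D_x = -1743/137  [C, B, D are collinear ∩ ED ⟂ CB]
2. D_y = 1060/137  [C, B, D are collinear ∩ ED ⟂ CB]
   → D = (-1743/137, 1060/137)
3. A_x = -1842/137  [A is the reflection of B across D]
4. A_y = 1024/137  [A is the reflection of B across D]
   → A = (-1842/137, 1024/137)

A = (-1842/137, 1024/137)
D = (-1743/137, 1060/137)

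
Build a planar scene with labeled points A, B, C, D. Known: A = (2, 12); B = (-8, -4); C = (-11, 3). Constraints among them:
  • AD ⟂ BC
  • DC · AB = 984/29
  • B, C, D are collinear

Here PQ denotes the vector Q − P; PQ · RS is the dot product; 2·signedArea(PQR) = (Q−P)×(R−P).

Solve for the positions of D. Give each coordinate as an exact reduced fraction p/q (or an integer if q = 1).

1. D_x = -355/29  [B, C, D are collinear ∩ AD ⟂ BC]
2. D_y = 171/29  [B, C, D are collinear ∩ AD ⟂ BC]
   → D = (-355/29, 171/29)

D = (-355/29, 171/29)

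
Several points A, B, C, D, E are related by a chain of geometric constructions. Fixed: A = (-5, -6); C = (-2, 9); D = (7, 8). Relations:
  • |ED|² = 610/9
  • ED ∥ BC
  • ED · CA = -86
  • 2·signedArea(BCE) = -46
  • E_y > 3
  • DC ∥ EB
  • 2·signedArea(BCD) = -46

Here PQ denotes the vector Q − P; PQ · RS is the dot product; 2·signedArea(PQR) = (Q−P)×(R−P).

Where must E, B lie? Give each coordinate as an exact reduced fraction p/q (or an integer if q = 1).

1. E_x = 0  [line 3·x + 15·y + -55 = 0 ∩ |ED|² = 610/9]
2. E_y = 11/3  [line 3·x + 15·y + -55 = 0 ∩ |ED|² = 610/9]
   → E = (0, 11/3)
3. B_x = -9  [ED ∥ BC ∩ DC ∥ EB]
4. B_y = 14/3  [ED ∥ BC ∩ DC ∥ EB]
   → B = (-9, 14/3)

B = (-9, 14/3)
E = (0, 11/3)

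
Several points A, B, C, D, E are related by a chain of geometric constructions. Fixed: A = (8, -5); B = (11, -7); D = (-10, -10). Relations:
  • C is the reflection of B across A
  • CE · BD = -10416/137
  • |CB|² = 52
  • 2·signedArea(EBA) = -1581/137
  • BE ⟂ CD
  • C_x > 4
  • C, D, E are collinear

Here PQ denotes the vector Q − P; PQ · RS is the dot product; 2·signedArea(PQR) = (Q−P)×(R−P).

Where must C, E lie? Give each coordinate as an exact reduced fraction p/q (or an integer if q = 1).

C = (5, -3)
E = (1150/137, -194/137)

1. C_x = 5  [C is the reflection of B across A]
2. C_y = -3  [C is the reflection of B across A]
   → C = (5, -3)
3. E_x = 1150/137  [C, D, E are collinear ∩ BE ⟂ CD]
4. E_y = -194/137  [C, D, E are collinear ∩ BE ⟂ CD]
   → E = (1150/137, -194/137)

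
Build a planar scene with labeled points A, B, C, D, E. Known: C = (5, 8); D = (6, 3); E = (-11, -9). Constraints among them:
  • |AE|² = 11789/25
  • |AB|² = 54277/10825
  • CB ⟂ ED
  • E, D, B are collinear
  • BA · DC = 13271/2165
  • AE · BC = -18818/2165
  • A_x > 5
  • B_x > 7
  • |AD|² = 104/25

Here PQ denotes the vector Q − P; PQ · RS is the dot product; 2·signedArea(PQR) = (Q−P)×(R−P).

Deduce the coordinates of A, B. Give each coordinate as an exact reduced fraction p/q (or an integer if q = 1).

A = (28/5, 5)
B = (3329/433, 1815/433)

1. B_x = 3329/433  [E, D, B are collinear ∩ CB ⟂ ED]
2. B_y = 1815/433  [E, D, B are collinear ∩ CB ⟂ ED]
   → B = (3329/433, 1815/433)
3. A_x = 28/5  [AE · BC = -18818/2165 ∩ BA · DC = 13271/2165]
4. A_y = 5  [AE · BC = -18818/2165 ∩ BA · DC = 13271/2165]
   → A = (28/5, 5)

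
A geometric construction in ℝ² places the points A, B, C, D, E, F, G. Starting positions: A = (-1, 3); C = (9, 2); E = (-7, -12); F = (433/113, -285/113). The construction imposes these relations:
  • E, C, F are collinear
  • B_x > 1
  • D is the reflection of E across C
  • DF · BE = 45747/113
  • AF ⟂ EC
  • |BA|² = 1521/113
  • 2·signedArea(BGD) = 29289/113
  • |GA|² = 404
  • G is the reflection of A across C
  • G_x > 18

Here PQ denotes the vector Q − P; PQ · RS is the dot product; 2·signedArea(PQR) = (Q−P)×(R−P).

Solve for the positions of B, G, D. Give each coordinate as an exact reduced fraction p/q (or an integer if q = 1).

B = (160/113, 27/113)
D = (25, 16)
G = (19, 1)

1. G_x = 19  [G is the reflection of A across C]
2. G_y = 1  [G is the reflection of A across C]
   → G = (19, 1)
3. D_x = 25  [D is the reflection of E across C]
4. D_y = 16  [D is the reflection of E across C]
   → D = (25, 16)
5. B_x = 160/113  [2·signedArea(BGD) = 29289/113 ∩ DF · BE = 45747/113]
6. B_y = 27/113  [2·signedArea(BGD) = 29289/113 ∩ DF · BE = 45747/113]
   → B = (160/113, 27/113)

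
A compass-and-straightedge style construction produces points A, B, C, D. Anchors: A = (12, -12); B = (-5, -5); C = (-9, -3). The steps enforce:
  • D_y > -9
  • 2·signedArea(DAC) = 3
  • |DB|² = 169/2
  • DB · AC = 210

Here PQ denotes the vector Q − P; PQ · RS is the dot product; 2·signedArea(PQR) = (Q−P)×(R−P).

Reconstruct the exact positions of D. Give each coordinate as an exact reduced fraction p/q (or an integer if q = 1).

1. D_x = 7/2  [2·signedArea(DAC) = 3 ∩ DB · AC = 210]
2. D_y = -17/2  [2·signedArea(DAC) = 3 ∩ DB · AC = 210]
   → D = (7/2, -17/2)

D = (7/2, -17/2)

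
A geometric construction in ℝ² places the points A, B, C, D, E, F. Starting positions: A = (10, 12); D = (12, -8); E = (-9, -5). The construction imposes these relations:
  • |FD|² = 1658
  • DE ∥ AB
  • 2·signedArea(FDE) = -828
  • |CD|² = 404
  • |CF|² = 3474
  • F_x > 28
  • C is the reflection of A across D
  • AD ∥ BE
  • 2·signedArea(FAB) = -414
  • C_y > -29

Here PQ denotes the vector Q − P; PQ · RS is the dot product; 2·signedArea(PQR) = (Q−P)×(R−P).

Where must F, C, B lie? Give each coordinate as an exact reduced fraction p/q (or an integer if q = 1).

1. F_x = 29  [line -3·x + -21·y + 696 = 0 ∩ |FD|² = 1658]
2. F_y = 29  [line -3·x + -21·y + 696 = 0 ∩ |FD|² = 1658]
   → F = (29, 29)
3. C_x = 14  [C is the reflection of A across D]
4. C_y = -28  [C is the reflection of A across D]
   → C = (14, -28)
5. B_x = -11  [AD ∥ BE ∩ DE ∥ AB]
6. B_y = 15  [AD ∥ BE ∩ DE ∥ AB]
   → B = (-11, 15)

B = (-11, 15)
C = (14, -28)
F = (29, 29)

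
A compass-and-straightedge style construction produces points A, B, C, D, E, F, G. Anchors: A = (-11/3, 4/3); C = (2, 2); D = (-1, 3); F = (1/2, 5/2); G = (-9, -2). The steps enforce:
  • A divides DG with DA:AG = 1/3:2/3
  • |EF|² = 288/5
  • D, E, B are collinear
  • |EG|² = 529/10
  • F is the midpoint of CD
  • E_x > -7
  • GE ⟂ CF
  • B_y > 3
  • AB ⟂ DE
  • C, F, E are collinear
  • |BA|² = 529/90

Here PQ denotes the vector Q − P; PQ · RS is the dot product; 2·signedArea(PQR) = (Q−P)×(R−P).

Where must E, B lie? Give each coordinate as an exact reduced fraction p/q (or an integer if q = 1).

1. E_x = -67/10  [C, F, E are collinear ∩ GE ⟂ CF]
2. E_y = 49/10  [C, F, E are collinear ∩ GE ⟂ CF]
   → E = (-67/10, 49/10)
3. B_x = -29/10  [D, E, B are collinear ∩ AB ⟂ DE]
4. B_y = 109/30  [D, E, B are collinear ∩ AB ⟂ DE]
   → B = (-29/10, 109/30)

B = (-29/10, 109/30)
E = (-67/10, 49/10)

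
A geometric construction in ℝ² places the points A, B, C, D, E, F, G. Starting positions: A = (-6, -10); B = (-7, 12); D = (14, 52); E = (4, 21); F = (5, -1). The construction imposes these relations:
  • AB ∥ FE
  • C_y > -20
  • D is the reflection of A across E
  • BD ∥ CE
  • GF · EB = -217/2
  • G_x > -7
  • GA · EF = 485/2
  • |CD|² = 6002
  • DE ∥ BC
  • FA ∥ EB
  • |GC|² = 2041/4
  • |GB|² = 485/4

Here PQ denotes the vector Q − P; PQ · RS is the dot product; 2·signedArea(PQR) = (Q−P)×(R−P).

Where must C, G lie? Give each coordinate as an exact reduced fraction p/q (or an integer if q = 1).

1. C_x = -17  [BD ∥ CE ∩ DE ∥ BC]
2. C_y = -19  [BD ∥ CE ∩ DE ∥ BC]
   → C = (-17, -19)
3. G_x = -13/2  [GF · EB = -217/2 ∩ GA · EF = 485/2]
4. G_y = 1  [GF · EB = -217/2 ∩ GA · EF = 485/2]
   → G = (-13/2, 1)

C = (-17, -19)
G = (-13/2, 1)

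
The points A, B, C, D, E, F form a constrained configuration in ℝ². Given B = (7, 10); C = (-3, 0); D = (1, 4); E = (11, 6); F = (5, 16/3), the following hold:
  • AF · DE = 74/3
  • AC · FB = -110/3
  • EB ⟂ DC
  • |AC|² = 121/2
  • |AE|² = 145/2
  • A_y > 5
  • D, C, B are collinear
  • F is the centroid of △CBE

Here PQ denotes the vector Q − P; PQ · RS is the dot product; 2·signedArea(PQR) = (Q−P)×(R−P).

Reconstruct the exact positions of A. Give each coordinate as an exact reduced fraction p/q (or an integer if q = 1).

A = (5/2, 11/2)

1. A_x = 5/2  [AF · DE = 74/3 ∩ AC · FB = -110/3]
2. A_y = 11/2  [AF · DE = 74/3 ∩ AC · FB = -110/3]
   → A = (5/2, 11/2)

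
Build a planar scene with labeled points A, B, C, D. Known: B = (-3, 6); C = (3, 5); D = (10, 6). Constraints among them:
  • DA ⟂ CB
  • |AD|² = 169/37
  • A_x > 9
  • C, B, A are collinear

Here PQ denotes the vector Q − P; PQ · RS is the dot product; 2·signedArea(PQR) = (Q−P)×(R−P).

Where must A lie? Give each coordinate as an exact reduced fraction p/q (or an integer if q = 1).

1. A_x = 357/37  [C, B, A are collinear ∩ DA ⟂ CB]
2. A_y = 144/37  [C, B, A are collinear ∩ DA ⟂ CB]
   → A = (357/37, 144/37)

A = (357/37, 144/37)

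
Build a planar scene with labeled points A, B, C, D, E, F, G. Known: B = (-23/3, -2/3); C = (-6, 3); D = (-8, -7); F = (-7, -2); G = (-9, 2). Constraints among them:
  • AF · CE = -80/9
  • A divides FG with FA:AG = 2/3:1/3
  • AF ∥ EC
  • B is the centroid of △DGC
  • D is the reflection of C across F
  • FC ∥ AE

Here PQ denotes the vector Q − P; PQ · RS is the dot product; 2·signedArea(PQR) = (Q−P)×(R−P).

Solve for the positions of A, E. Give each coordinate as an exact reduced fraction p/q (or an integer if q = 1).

A = (-25/3, 2/3)
E = (-22/3, 17/3)

1. A_x = -25/3  [A divides FG with FA:AG = 2/3:1/3]
2. A_y = 2/3  [A divides FG with FA:AG = 2/3:1/3]
   → A = (-25/3, 2/3)
3. E_x = -22/3  [AF ∥ EC ∩ FC ∥ AE]
4. E_y = 17/3  [AF ∥ EC ∩ FC ∥ AE]
   → E = (-22/3, 17/3)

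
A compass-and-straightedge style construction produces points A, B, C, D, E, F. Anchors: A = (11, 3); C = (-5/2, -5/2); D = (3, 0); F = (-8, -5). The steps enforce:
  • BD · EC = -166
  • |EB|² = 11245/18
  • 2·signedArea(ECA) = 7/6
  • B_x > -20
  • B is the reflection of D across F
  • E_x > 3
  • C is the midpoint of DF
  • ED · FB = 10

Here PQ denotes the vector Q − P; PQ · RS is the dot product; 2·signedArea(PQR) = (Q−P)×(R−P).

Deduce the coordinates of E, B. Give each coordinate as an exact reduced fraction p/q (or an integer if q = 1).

B = (-19, -10)
E = (23/6, 1/6)

1. B_x = -19  [B is the reflection of D across F]
2. B_y = -10  [B is the reflection of D across F]
   → B = (-19, -10)
3. E_x = 23/6  [ED · FB = 10 ∩ 2·signedArea(ECA) = 7/6]
4. E_y = 1/6  [ED · FB = 10 ∩ 2·signedArea(ECA) = 7/6]
   → E = (23/6, 1/6)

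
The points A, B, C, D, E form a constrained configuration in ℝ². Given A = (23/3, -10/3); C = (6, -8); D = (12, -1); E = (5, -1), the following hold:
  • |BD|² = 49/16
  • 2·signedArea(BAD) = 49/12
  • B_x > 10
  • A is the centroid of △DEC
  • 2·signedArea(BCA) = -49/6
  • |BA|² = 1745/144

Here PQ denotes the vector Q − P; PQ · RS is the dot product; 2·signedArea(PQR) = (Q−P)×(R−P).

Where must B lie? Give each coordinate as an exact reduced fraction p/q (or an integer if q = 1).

1. B_x = 41/4  [2·signedArea(BCA) = -49/6 ∩ 2·signedArea(BAD) = 49/12]
2. B_y = -1  [2·signedArea(BCA) = -49/6 ∩ 2·signedArea(BAD) = 49/12]
   → B = (41/4, -1)

B = (41/4, -1)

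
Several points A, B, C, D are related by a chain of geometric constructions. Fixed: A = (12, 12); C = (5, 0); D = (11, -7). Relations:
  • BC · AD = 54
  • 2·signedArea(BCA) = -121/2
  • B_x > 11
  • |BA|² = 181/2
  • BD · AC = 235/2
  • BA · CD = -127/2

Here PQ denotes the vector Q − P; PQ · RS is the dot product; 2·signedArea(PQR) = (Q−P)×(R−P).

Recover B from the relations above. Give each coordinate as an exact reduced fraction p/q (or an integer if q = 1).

B = (23/2, 5/2)

1. B_x = 23/2  [BD · AC = 235/2 ∩ BA · CD = -127/2]
2. B_y = 5/2  [BD · AC = 235/2 ∩ BA · CD = -127/2]
   → B = (23/2, 5/2)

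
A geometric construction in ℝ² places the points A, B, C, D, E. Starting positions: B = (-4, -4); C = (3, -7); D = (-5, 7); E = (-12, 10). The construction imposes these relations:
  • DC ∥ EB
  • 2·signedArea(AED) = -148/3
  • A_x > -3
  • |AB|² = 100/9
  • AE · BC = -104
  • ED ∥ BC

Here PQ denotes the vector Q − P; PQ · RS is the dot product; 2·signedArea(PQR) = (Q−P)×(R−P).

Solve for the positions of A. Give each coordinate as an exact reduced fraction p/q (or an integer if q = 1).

1. A_x = -2  [2·signedArea(AED) = -148/3 ∩ AE · BC = -104]
2. A_y = -4/3  [2·signedArea(AED) = -148/3 ∩ AE · BC = -104]
   → A = (-2, -4/3)

A = (-2, -4/3)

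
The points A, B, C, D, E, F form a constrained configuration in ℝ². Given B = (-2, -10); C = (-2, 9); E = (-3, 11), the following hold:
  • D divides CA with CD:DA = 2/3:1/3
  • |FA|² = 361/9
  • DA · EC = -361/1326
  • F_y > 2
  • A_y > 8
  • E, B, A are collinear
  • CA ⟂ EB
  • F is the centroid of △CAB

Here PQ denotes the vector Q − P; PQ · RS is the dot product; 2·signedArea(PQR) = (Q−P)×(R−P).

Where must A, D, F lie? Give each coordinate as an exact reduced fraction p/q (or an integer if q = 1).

A = (-1283/442, 3959/442)
D = (-575/221, 5948/663)
F = (-1017/442, 3517/1326)

1. A_x = -1283/442  [E, B, A are collinear ∩ CA ⟂ EB]
2. A_y = 3959/442  [E, B, A are collinear ∩ CA ⟂ EB]
   → A = (-1283/442, 3959/442)
3. D_x = -575/221  [D divides CA with CD:DA = 2/3:1/3]
4. D_y = 5948/663  [D divides CA with CD:DA = 2/3:1/3]
   → D = (-575/221, 5948/663)
5. F_x = -1017/442  [F is the centroid of △CAB]
6. F_y = 3517/1326  [F is the centroid of △CAB]
   → F = (-1017/442, 3517/1326)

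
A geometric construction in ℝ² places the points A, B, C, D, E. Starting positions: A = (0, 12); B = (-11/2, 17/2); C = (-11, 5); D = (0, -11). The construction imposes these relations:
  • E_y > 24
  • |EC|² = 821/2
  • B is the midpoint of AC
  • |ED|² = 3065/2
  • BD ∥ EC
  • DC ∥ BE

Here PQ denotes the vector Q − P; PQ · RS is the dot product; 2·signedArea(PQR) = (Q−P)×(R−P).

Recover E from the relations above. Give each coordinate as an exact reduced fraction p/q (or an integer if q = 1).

1. E_x = -33/2  [BD ∥ EC ∩ DC ∥ BE]
2. E_y = 49/2  [BD ∥ EC ∩ DC ∥ BE]
   → E = (-33/2, 49/2)

E = (-33/2, 49/2)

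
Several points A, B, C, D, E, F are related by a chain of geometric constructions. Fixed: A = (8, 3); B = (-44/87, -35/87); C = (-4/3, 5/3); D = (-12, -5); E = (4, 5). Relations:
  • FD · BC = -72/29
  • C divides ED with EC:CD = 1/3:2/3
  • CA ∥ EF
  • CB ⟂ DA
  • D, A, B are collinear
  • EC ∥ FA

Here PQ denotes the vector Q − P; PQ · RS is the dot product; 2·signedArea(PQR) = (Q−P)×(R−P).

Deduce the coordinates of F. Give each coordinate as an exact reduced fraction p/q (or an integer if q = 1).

F = (40/3, 19/3)

1. F_x = 40/3  [EC ∥ FA ∩ CA ∥ EF]
2. F_y = 19/3  [EC ∥ FA ∩ CA ∥ EF]
   → F = (40/3, 19/3)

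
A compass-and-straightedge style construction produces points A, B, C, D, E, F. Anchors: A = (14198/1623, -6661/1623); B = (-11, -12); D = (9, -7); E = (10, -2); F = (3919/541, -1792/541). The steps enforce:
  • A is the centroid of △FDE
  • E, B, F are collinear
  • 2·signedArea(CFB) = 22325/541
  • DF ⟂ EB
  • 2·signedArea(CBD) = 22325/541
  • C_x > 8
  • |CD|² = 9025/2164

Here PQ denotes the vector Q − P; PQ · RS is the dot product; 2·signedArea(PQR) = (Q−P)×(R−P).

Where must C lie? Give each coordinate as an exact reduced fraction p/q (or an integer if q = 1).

C = (4394/541, -5579/1082)

1. C_x = 4394/541  [2·signedArea(CBD) = 22325/541 ∩ 2·signedArea(CFB) = 22325/541]
2. C_y = -5579/1082  [2·signedArea(CBD) = 22325/541 ∩ 2·signedArea(CFB) = 22325/541]
   → C = (4394/541, -5579/1082)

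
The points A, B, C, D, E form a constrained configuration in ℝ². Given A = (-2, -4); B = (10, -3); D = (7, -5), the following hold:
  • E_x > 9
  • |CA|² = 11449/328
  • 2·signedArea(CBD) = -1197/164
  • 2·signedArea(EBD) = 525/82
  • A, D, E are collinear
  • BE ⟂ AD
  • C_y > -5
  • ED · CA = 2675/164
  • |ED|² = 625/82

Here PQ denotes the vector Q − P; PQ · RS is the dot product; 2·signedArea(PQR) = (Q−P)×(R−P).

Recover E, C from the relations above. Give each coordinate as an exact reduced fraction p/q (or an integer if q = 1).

C = (635/164, -763/164)
E = (799/82, -435/82)

1. E_x = 799/82  [A, D, E are collinear ∩ BE ⟂ AD]
2. E_y = -435/82  [A, D, E are collinear ∩ BE ⟂ AD]
   → E = (799/82, -435/82)
3. C_x = 635/164  [2·signedArea(CBD) = -1197/164 ∩ ED · CA = 2675/164]
4. C_y = -763/164  [2·signedArea(CBD) = -1197/164 ∩ ED · CA = 2675/164]
   → C = (635/164, -763/164)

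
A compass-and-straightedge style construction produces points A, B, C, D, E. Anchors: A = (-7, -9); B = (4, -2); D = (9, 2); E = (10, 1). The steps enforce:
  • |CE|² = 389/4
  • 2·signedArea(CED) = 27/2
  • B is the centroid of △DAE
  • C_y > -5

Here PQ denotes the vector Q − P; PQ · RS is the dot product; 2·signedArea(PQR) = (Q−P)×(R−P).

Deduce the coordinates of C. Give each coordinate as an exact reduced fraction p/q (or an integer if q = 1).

C = (3/2, -4)

1. C_x = 3/2  [line -1·x + -1·y + -5/2 = 0 ∩ |CE|² = 389/4]
2. C_y = -4  [line -1·x + -1·y + -5/2 = 0 ∩ |CE|² = 389/4]
   → C = (3/2, -4)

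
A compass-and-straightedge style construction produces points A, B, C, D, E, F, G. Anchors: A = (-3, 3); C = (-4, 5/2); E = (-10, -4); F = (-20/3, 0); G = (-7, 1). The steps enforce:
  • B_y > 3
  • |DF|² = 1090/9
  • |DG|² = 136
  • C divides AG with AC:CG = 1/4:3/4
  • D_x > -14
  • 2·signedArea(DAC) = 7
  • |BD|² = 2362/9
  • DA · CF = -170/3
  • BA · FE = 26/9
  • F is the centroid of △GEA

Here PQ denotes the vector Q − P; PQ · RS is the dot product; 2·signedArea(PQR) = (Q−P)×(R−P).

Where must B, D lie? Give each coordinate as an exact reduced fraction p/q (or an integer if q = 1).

B = (-10/3, 4)
D = (-13, -9)

1. D_x = -13  [2·signedArea(DAC) = 7 ∩ DA · CF = -170/3]
2. D_y = -9  [2·signedArea(DAC) = 7 ∩ DA · CF = -170/3]
   → D = (-13, -9)
3. B_x = -10/3  [line 10/3·x + 4·y + -44/9 = 0 ∩ |BD|² = 2362/9]
4. B_y = 4  [line 10/3·x + 4·y + -44/9 = 0 ∩ |BD|² = 2362/9]
   → B = (-10/3, 4)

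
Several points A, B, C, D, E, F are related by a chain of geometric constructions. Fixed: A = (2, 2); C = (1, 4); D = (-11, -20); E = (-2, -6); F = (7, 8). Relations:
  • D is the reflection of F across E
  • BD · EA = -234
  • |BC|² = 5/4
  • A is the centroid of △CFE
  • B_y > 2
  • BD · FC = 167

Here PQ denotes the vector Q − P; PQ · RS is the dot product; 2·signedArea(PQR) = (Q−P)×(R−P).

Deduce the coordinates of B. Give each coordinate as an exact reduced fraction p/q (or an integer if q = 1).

1. B_x = 3/2  [BD · EA = -234 ∩ BD · FC = 167]
2. B_y = 3  [BD · EA = -234 ∩ BD · FC = 167]
   → B = (3/2, 3)

B = (3/2, 3)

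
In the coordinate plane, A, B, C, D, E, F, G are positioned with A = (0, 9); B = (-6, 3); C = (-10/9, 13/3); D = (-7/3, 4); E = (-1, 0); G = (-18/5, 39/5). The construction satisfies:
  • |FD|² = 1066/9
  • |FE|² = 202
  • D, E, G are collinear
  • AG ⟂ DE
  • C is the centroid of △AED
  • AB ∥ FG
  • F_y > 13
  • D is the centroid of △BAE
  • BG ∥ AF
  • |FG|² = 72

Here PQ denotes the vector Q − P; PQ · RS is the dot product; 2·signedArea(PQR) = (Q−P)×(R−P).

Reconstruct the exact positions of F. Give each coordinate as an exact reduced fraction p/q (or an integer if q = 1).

1. F_x = 12/5  [AB ∥ FG ∩ BG ∥ AF]
2. F_y = 69/5  [AB ∥ FG ∩ BG ∥ AF]
   → F = (12/5, 69/5)

F = (12/5, 69/5)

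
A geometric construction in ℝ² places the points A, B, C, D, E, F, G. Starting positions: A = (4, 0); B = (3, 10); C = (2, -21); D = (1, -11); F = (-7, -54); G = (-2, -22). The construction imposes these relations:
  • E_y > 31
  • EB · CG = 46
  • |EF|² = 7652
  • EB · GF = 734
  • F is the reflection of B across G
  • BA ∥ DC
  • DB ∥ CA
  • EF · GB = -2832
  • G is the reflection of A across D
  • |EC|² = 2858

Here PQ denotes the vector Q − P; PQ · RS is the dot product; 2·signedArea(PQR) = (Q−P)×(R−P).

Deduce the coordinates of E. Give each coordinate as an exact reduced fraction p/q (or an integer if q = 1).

1. E_x = 9  [EB · CG = 46 ∩ EF · GB = -2832]
2. E_y = 32  [EB · CG = 46 ∩ EF · GB = -2832]
   → E = (9, 32)

E = (9, 32)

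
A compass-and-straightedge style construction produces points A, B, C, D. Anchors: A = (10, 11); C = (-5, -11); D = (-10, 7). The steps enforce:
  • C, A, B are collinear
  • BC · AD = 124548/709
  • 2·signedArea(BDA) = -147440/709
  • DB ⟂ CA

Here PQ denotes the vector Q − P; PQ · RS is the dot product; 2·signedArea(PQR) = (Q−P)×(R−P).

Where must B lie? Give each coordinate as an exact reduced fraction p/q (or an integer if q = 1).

B = (1270/709, -737/709)

1. B_x = 1270/709  [C, A, B are collinear ∩ DB ⟂ CA]
2. B_y = -737/709  [C, A, B are collinear ∩ DB ⟂ CA]
   → B = (1270/709, -737/709)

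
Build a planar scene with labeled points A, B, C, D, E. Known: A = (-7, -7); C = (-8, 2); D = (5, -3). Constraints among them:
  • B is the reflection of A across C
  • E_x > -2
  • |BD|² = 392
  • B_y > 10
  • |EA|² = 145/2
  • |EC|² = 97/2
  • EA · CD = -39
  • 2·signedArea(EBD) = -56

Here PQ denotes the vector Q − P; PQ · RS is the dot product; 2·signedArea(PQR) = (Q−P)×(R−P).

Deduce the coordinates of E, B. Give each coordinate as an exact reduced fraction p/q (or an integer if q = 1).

1. E_x = -3/2  [line -13·x + 5·y + -17 = 0 ∩ |EC|² = 97/2]
2. E_y = -1/2  [line -13·x + 5·y + -17 = 0 ∩ |EC|² = 97/2]
   → E = (-3/2, -1/2)
3. B_x = -9  [B is the reflection of A across C]
4. B_y = 11  [B is the reflection of A across C]
   → B = (-9, 11)

B = (-9, 11)
E = (-3/2, -1/2)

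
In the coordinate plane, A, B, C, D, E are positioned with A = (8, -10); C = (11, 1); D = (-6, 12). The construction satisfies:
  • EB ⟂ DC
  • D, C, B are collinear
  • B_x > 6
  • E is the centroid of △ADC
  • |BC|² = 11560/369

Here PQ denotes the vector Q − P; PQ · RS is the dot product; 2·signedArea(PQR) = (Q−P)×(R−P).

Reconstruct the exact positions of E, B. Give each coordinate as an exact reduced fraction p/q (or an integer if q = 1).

B = (775/123, 497/123)
E = (13/3, 1)

1. E_x = 13/3  [E is the centroid of △ADC]
2. E_y = 1  [E is the centroid of △ADC]
   → E = (13/3, 1)
3. B_x = 775/123  [D, C, B are collinear ∩ EB ⟂ DC]
4. B_y = 497/123  [D, C, B are collinear ∩ EB ⟂ DC]
   → B = (775/123, 497/123)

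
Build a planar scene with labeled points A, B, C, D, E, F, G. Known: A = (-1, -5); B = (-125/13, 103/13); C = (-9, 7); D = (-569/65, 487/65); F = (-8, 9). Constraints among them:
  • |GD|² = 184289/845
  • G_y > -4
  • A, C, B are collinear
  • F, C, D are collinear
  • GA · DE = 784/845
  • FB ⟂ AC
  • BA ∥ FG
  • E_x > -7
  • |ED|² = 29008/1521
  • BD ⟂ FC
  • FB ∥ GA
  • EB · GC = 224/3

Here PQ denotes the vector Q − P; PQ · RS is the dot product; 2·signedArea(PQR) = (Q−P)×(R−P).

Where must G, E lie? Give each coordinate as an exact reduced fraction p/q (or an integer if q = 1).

E = (-263/39, 47/13)
G = (8/13, -51/13)

1. G_x = 8/13  [FB ∥ GA ∩ BA ∥ FG]
2. G_y = -51/13  [FB ∥ GA ∩ BA ∥ FG]
   → G = (8/13, -51/13)
3. E_x = -263/39  [EB · GC = 224/3 ∩ GA · DE = 784/845]
4. E_y = 47/13  [EB · GC = 224/3 ∩ GA · DE = 784/845]
   → E = (-263/39, 47/13)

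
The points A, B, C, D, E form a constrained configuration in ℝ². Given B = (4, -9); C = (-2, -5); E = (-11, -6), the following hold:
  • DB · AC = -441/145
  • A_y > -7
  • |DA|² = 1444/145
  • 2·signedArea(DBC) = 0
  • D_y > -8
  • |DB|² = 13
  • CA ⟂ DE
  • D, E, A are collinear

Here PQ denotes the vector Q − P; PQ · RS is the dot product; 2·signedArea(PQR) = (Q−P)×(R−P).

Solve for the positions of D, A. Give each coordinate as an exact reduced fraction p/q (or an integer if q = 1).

1. D_x = 1  [line -4·x + -6·y + -38 = 0 ∩ |DB|² = 13]
2. D_y = -7  [line -4·x + -6·y + -38 = 0 ∩ |DB|² = 13]
   → D = (1, -7)
3. A_x = -311/145  [D, E, A are collinear ∩ CA ⟂ DE]
4. A_y = -977/145  [D, E, A are collinear ∩ CA ⟂ DE]
   → A = (-311/145, -977/145)

A = (-311/145, -977/145)
D = (1, -7)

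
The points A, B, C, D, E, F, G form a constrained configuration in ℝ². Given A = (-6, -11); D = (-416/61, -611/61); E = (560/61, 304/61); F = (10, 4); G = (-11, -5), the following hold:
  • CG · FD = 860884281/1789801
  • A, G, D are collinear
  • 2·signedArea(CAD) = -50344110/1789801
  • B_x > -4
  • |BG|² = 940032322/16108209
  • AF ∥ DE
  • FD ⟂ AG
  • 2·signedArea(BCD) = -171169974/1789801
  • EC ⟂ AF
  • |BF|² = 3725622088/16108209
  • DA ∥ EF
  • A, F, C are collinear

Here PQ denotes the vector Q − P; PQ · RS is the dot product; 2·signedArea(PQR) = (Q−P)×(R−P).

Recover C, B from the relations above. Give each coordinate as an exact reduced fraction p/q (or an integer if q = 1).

B = (-350492/88023, -58182/29341)
C = (295010/29341, 118864/29341)

1. C_x = 295010/29341  [A, F, C are collinear ∩ EC ⟂ AF]
2. C_y = 118864/29341  [A, F, C are collinear ∩ EC ⟂ AF]
   → C = (295010/29341, 118864/29341)
3. B_x = -350492/88023  [line 412755/29341·x + -495106/29341·y + 40366288/1789801 = 0 ∩ |BG|² = 940032322/16108209]
4. B_y = -58182/29341  [line 412755/29341·x + -495106/29341·y + 40366288/1789801 = 0 ∩ |BG|² = 940032322/16108209]
   → B = (-350492/88023, -58182/29341)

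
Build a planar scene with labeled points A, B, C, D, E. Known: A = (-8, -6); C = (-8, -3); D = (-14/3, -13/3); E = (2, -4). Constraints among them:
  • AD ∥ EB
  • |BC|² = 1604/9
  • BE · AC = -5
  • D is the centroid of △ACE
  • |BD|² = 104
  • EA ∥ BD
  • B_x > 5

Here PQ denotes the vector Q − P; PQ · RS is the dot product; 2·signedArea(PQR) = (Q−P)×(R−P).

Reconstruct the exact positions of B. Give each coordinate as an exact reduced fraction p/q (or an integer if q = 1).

B = (16/3, -7/3)

1. B_x = 16/3  [EA ∥ BD ∩ AD ∥ EB]
2. B_y = -7/3  [EA ∥ BD ∩ AD ∥ EB]
   → B = (16/3, -7/3)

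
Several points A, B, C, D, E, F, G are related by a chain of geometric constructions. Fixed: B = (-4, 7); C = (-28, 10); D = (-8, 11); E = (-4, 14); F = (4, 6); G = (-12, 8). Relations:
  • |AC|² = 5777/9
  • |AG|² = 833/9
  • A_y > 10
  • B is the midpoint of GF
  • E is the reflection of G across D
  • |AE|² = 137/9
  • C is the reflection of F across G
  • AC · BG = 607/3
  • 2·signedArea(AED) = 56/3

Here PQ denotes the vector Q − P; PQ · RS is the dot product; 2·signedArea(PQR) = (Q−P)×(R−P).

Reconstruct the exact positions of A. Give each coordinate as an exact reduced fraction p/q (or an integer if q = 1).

A = (-8/3, 31/3)

1. A_x = -8/3  [AC · BG = 607/3 ∩ 2·signedArea(AED) = 56/3]
2. A_y = 31/3  [AC · BG = 607/3 ∩ 2·signedArea(AED) = 56/3]
   → A = (-8/3, 31/3)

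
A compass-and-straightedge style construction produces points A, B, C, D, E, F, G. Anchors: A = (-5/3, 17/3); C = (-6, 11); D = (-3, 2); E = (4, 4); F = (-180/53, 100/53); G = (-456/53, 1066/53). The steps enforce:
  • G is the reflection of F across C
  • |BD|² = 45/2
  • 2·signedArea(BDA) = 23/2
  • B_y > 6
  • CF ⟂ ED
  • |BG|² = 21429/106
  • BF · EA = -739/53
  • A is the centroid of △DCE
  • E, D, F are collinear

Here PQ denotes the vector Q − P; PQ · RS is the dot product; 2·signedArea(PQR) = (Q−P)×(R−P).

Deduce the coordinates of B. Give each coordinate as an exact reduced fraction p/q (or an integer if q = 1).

1. B_x = -9/2  [BF · EA = -739/53 ∩ 2·signedArea(BDA) = 23/2]
2. B_y = 13/2  [BF · EA = -739/53 ∩ 2·signedArea(BDA) = 23/2]
   → B = (-9/2, 13/2)

B = (-9/2, 13/2)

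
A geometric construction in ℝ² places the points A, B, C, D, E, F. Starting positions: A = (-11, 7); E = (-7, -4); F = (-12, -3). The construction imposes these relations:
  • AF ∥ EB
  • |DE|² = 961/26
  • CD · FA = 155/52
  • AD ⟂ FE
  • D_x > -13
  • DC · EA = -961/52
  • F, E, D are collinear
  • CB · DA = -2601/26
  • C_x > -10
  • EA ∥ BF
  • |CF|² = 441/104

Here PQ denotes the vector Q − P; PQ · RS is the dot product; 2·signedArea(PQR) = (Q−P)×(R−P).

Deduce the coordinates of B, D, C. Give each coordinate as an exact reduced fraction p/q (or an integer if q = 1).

1. B_x = -8  [EA ∥ BF ∩ AF ∥ EB]
2. B_y = -14  [EA ∥ BF ∩ AF ∥ EB]
   → B = (-8, -14)
3. D_x = -337/26  [F, E, D are collinear ∩ AD ⟂ FE]
4. D_y = -73/26  [F, E, D are collinear ∩ AD ⟂ FE]
   → D = (-337/26, -73/26)
5. C_x = -519/52  [CB · DA = -2601/26 ∩ CD · FA = 155/52]
6. C_y = -177/52  [CB · DA = -2601/26 ∩ CD · FA = 155/52]
   → C = (-519/52, -177/52)

B = (-8, -14)
C = (-519/52, -177/52)
D = (-337/26, -73/26)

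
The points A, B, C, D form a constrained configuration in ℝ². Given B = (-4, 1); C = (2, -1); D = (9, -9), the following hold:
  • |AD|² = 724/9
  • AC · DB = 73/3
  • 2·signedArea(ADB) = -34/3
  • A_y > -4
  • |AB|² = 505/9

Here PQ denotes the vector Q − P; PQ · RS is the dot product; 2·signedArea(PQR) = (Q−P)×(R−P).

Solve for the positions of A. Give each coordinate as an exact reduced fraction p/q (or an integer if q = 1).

1. A_x = 7/3  [2·signedArea(ADB) = -34/3 ∩ AC · DB = 73/3]
2. A_y = -3  [2·signedArea(ADB) = -34/3 ∩ AC · DB = 73/3]
   → A = (7/3, -3)

A = (7/3, -3)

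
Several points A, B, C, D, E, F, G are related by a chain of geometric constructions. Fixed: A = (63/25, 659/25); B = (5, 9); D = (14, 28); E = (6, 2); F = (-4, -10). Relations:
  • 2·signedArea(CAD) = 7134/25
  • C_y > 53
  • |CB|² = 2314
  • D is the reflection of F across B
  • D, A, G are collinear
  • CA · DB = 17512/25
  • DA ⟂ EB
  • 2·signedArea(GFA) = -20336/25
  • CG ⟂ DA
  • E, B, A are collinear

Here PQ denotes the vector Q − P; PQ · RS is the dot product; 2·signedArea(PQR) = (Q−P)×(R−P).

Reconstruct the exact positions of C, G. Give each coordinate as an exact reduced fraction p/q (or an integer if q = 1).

C = (22, 54)
G = (637/25, 741/25)

1. C_x = 22  [CA · DB = 17512/25 ∩ 2·signedArea(CAD) = 7134/25]
2. C_y = 54  [CA · DB = 17512/25 ∩ 2·signedArea(CAD) = 7134/25]
   → C = (22, 54)
3. G_x = 637/25  [D, A, G are collinear ∩ CG ⟂ DA]
4. G_y = 741/25  [D, A, G are collinear ∩ CG ⟂ DA]
   → G = (637/25, 741/25)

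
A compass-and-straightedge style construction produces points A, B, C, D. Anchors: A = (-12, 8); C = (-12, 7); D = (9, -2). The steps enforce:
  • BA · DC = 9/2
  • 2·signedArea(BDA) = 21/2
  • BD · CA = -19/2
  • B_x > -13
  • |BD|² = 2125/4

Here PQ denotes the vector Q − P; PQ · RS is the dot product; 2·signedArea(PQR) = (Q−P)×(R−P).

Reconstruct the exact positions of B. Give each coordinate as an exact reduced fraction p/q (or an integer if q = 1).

1. B_x = -12  [2·signedArea(BDA) = 21/2 ∩ BA · DC = 9/2]
2. B_y = 15/2  [2·signedArea(BDA) = 21/2 ∩ BA · DC = 9/2]
   → B = (-12, 15/2)

B = (-12, 15/2)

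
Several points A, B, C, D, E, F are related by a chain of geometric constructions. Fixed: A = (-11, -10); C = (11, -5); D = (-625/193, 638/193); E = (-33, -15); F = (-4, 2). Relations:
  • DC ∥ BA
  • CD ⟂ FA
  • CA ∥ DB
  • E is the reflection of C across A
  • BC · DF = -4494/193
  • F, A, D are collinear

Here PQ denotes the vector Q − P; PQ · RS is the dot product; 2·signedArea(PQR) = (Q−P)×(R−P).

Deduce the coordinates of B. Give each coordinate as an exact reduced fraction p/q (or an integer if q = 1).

B = (-4871/193, -327/193)

1. B_x = -4871/193  [DC ∥ BA ∩ CA ∥ DB]
2. B_y = -327/193  [DC ∥ BA ∩ CA ∥ DB]
   → B = (-4871/193, -327/193)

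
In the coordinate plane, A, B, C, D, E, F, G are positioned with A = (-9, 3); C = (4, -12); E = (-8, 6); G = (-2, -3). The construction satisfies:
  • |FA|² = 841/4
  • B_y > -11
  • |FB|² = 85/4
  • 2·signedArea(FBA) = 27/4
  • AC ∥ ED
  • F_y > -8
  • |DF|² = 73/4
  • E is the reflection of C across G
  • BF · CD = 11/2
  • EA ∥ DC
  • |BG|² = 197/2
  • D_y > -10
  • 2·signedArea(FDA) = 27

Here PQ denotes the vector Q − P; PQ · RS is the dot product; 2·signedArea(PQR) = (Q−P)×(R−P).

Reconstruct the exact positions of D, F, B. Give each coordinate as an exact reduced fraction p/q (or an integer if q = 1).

B = (9/2, -21/2)
D = (5, -9)
F = (1, -15/2)

1. D_x = 5  [EA ∥ DC ∩ AC ∥ ED]
2. D_y = -9  [EA ∥ DC ∩ AC ∥ ED]
   → D = (5, -9)
3. F_x = 1  [line -12·x + -14·y + -93 = 0 ∩ |DF|² = 73/4]
4. F_y = -15/2  [line -12·x + -14·y + -93 = 0 ∩ |DF|² = 73/4]
   → F = (1, -15/2)
5. B_x = 9/2  [2·signedArea(FBA) = 27/4 ∩ BF · CD = 11/2]
6. B_y = -21/2  [2·signedArea(FBA) = 27/4 ∩ BF · CD = 11/2]
   → B = (9/2, -21/2)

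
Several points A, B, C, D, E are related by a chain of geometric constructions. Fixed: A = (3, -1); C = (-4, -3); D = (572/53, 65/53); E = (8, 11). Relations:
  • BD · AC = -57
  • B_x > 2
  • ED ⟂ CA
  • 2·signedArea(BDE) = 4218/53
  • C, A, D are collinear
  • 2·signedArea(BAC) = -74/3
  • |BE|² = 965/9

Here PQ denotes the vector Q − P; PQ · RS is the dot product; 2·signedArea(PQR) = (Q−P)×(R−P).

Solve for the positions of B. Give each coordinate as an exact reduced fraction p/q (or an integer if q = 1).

1. B_x = 7/3  [2·signedArea(BDE) = 4218/53 ∩ 2·signedArea(BAC) = -74/3]
2. B_y = 7/3  [2·signedArea(BDE) = 4218/53 ∩ 2·signedArea(BAC) = -74/3]
   → B = (7/3, 7/3)

B = (7/3, 7/3)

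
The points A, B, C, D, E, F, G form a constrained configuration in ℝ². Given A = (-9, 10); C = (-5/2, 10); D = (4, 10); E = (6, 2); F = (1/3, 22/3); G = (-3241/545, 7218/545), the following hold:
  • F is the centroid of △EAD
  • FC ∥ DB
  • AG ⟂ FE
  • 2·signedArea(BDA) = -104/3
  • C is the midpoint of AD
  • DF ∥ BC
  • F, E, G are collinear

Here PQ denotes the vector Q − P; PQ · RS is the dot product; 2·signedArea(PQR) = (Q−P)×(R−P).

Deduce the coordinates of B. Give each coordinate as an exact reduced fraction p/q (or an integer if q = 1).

B = (7/6, 38/3)

1. B_x = 7/6  [DF ∥ BC ∩ FC ∥ DB]
2. B_y = 38/3  [DF ∥ BC ∩ FC ∥ DB]
   → B = (7/6, 38/3)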